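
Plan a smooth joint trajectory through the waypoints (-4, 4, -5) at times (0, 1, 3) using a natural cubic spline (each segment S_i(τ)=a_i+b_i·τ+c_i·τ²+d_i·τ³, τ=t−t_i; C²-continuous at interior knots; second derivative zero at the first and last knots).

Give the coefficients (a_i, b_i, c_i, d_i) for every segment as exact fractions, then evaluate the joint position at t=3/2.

  seg 0: a=-4 b=121/12 c=0 d=-25/12
  seg 1: a=4 b=23/6 c=-25/4 d=25/24
S(3/2) = 287/64

Δ: Δ0=8, Δ1=-9/2
row 1: diag=6, rhs=-75; c'=1/3, d'=-25/2
back: M1=-25/2
M: M0=0, M1=-25/2, M2=0
seg 0: a=-4, c=M0/2=0, d=(M1−M0)/(6·1)=-25/12, b=Δ0−h0·(2M0+M1)/6=121/12
seg 1: a=4, c=M1/2=-25/4, d=(M2−M1)/(6·2)=25/24, b=Δ1−h1·(2M1+M2)/6=23/6
t_q=3/2 → seg 1, τ=1/2; S=4+23/6·τ+-25/4·τ²+25/24·τ³=287/64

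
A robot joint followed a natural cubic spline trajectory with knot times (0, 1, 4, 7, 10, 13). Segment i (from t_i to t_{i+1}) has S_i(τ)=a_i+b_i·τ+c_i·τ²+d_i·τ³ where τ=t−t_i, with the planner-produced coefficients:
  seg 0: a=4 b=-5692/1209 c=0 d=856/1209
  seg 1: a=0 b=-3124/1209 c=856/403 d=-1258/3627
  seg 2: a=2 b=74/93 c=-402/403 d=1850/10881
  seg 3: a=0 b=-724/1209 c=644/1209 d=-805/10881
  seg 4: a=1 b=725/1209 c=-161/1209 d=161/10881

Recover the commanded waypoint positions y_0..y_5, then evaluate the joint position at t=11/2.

y_0 = S_0(0) = a_0 = 4
y_1 = S_1(0) = a_1 = 0
y_2 = S_2(0) = a_2 = 2
y_3 = S_3(0) = a_3 = 0
y_4 = S_4(0) = a_4 = 1
y_5 = S_4(3) = 2
t_q=11/2 is in segment 2 (τ=3/2); S_2(τ)=2455/1612

y_0=4 y_1=0 y_2=2 y_3=0 y_4=1 y_5=2
S(11/2) = 2455/1612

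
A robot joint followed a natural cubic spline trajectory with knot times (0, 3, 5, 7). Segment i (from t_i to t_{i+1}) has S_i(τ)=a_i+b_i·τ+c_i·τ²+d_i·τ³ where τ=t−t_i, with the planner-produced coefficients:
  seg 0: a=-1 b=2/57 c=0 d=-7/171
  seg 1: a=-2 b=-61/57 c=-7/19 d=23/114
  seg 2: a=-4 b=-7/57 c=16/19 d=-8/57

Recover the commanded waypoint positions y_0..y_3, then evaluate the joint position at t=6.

y_0=-1 y_1=-2 y_2=-4 y_3=-2
S(6) = -65/19

y_0 = S_0(0) = a_0 = -1
y_1 = S_1(0) = a_1 = -2
y_2 = S_2(0) = a_2 = -4
y_3 = S_2(2) = -2
t_q=6 is in segment 2 (τ=1); S_2(τ)=-65/19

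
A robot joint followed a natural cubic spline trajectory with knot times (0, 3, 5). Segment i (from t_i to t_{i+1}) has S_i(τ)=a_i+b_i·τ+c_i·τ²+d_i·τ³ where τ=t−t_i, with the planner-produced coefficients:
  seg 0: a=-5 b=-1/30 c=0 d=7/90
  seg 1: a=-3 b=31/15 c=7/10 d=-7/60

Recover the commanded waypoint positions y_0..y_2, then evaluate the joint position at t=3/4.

y_0=-5 y_1=-3 y_2=3
S(3/4) = -639/128

y_0 = S_0(0) = a_0 = -5
y_1 = S_1(0) = a_1 = -3
y_2 = S_1(2) = 3
t_q=3/4 is in segment 0 (τ=3/4); S_0(τ)=-639/128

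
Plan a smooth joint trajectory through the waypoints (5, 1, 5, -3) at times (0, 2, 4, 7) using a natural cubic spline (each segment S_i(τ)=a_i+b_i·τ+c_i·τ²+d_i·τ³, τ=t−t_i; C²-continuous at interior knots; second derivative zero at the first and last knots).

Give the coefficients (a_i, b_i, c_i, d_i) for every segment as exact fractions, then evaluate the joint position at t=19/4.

  seg 0: a=5 b=-188/57 c=0 d=37/114
  seg 1: a=1 b=34/57 c=37/19 d=-71/114
  seg 2: a=5 b=52/57 c=-34/19 d=34/171
S(19/4) = 2895/608

Δ: Δ0=-2, Δ1=2, Δ2=-8/3
row 1: diag=8, rhs=24; c'=1/4, d'=3
row 2: denom=10−2·1/4=19/2; d'=(-28−2·3)/(19/2)=-68/19
back: M2=-68/19
back: M1=3−1/4·-68/19=74/19
M: M0=0, M1=74/19, M2=-68/19, M3=0
seg 0: a=5, c=M0/2=0, d=(M1−M0)/(6·2)=37/114, b=Δ0−h0·(2M0+M1)/6=-188/57
seg 1: a=1, c=M1/2=37/19, d=(M2−M1)/(6·2)=-71/114, b=Δ1−h1·(2M1+M2)/6=34/57
seg 2: a=5, c=M2/2=-34/19, d=(M3−M2)/(6·3)=34/171, b=Δ2−h2·(2M2+M3)/6=52/57
t_q=19/4 → seg 2, τ=3/4; S=5+52/57·τ+-34/19·τ²+34/171·τ³=2895/608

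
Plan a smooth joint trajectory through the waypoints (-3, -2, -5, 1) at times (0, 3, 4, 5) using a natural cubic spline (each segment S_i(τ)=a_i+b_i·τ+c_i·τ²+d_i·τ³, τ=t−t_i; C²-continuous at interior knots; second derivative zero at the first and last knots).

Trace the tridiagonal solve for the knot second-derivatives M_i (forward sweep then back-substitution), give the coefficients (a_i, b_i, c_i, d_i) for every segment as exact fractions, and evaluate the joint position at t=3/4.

Δ: Δ0=1/3, Δ1=-3, Δ2=6
row 1: diag=8, rhs=-20; c'=1/8, d'=-5/2
row 2: denom=4−1·1/8=31/8; d'=(54−1·-5/2)/(31/8)=452/31
back: M2=452/31
back: M1=-5/2−1/8·452/31=-134/31
M: M0=0, M1=-134/31, M2=452/31, M3=0
seg 0: a=-3, c=M0/2=0, d=(M1−M0)/(6·3)=-67/279, b=Δ0−h0·(2M0+M1)/6=232/93
seg 1: a=-2, c=M1/2=-67/31, d=(M2−M1)/(6·1)=293/93, b=Δ1−h1·(2M1+M2)/6=-371/93
seg 2: a=-5, c=M2/2=226/31, d=(M3−M2)/(6·1)=-226/93, b=Δ2−h2·(2M2+M3)/6=106/93
t_q=3/4 → seg 0, τ=3/4; S=-3+232/93·τ+0·τ²+-67/279·τ³=-2441/1984

  seg 0: a=-3 b=232/93 c=0 d=-67/279
  seg 1: a=-2 b=-371/93 c=-67/31 d=293/93
  seg 2: a=-5 b=106/93 c=226/31 d=-226/93
S(3/4) = -2441/1984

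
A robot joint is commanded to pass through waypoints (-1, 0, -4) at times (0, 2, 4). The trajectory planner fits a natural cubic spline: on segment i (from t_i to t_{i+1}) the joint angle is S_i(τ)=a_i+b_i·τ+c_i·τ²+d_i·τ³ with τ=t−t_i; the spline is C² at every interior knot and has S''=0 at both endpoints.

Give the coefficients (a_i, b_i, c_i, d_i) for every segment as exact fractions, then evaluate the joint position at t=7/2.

  seg 0: a=-1 b=9/8 c=0 d=-5/32
  seg 1: a=0 b=-3/4 c=-15/16 d=5/32
S(7/2) = -693/256

Δ: Δ0=1/2, Δ1=-2
row 1: diag=8, rhs=-15; c'=1/4, d'=-15/8
back: M1=-15/8
M: M0=0, M1=-15/8, M2=0
seg 0: a=-1, c=M0/2=0, d=(M1−M0)/(6·2)=-5/32, b=Δ0−h0·(2M0+M1)/6=9/8
seg 1: a=0, c=M1/2=-15/16, d=(M2−M1)/(6·2)=5/32, b=Δ1−h1·(2M1+M2)/6=-3/4
t_q=7/2 → seg 1, τ=3/2; S=0+-3/4·τ+-15/16·τ²+5/32·τ³=-693/256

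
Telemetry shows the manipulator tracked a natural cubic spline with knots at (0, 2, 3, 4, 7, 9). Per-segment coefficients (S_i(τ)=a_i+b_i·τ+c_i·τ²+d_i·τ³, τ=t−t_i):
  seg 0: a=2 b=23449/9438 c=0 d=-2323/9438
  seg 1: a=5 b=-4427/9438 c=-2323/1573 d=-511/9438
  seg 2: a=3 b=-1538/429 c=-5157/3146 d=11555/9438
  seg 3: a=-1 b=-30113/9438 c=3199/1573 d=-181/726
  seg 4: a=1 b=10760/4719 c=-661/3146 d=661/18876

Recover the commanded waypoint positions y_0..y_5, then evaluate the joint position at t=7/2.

y_0 = S_0(0) = a_0 = 2
y_1 = S_1(0) = a_1 = 5
y_2 = S_2(0) = a_2 = 3
y_3 = S_3(0) = a_3 = -1
y_4 = S_4(0) = a_4 = 1
y_5 = S_4(2) = 5
t_q=7/2 is in segment 2 (τ=1/2); S_2(τ)=23927/25168

y_0=2 y_1=5 y_2=3 y_3=-1 y_4=1 y_5=5
S(7/2) = 23927/25168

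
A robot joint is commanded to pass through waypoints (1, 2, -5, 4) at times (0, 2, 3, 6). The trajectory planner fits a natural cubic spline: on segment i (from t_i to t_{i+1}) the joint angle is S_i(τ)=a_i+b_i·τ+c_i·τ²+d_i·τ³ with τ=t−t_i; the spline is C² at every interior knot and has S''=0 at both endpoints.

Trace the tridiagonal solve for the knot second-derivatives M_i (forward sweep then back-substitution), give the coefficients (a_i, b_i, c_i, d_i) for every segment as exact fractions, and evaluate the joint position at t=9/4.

Δ: Δ0=1/2, Δ1=-7, Δ2=3
row 1: diag=6, rhs=-45; c'=1/6, d'=-15/2
row 2: denom=8−1·1/6=47/6; d'=(60−1·-15/2)/(47/6)=405/47
back: M2=405/47
back: M1=-15/2−1/6·405/47=-420/47
M: M0=0, M1=-420/47, M2=405/47, M3=0
seg 0: a=1, c=M0/2=0, d=(M1−M0)/(6·2)=-35/47, b=Δ0−h0·(2M0+M1)/6=327/94
seg 1: a=2, c=M1/2=-210/47, d=(M2−M1)/(6·1)=275/94, b=Δ1−h1·(2M1+M2)/6=-513/94
seg 2: a=-5, c=M2/2=405/94, d=(M3−M2)/(6·3)=-45/94, b=Δ2−h2·(2M2+M3)/6=-264/47
t_q=9/4 → seg 1, τ=1/4; S=2+-513/94·τ+-210/47·τ²+275/94·τ³=2419/6016

  seg 0: a=1 b=327/94 c=0 d=-35/47
  seg 1: a=2 b=-513/94 c=-210/47 d=275/94
  seg 2: a=-5 b=-264/47 c=405/94 d=-45/94
S(9/4) = 2419/6016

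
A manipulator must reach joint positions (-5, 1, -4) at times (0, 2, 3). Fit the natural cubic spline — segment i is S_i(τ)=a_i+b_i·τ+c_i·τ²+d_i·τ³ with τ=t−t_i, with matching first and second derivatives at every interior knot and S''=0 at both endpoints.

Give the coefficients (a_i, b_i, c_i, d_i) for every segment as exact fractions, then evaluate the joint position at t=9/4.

Δ: Δ0=3, Δ1=-5
row 1: diag=6, rhs=-48; c'=1/6, d'=-8
back: M1=-8
M: M0=0, M1=-8, M2=0
seg 0: a=-5, c=M0/2=0, d=(M1−M0)/(6·2)=-2/3, b=Δ0−h0·(2M0+M1)/6=17/3
seg 1: a=1, c=M1/2=-4, d=(M2−M1)/(6·1)=4/3, b=Δ1−h1·(2M1+M2)/6=-7/3
t_q=9/4 → seg 1, τ=1/4; S=1+-7/3·τ+-4·τ²+4/3·τ³=3/16

  seg 0: a=-5 b=17/3 c=0 d=-2/3
  seg 1: a=1 b=-7/3 c=-4 d=4/3
S(9/4) = 3/16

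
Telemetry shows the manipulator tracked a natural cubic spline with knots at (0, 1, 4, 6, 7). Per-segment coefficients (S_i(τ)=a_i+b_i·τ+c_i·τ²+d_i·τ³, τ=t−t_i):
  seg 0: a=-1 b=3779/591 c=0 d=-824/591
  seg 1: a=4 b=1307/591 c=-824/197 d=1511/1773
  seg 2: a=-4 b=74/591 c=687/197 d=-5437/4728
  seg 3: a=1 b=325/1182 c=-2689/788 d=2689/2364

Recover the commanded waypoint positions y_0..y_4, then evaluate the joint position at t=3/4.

y_0=-1 y_1=4 y_2=-4 y_3=1 y_4=-1
S(3/4) = 5055/1576

y_0 = S_0(0) = a_0 = -1
y_1 = S_1(0) = a_1 = 4
y_2 = S_2(0) = a_2 = -4
y_3 = S_3(0) = a_3 = 1
y_4 = S_3(1) = -1
t_q=3/4 is in segment 0 (τ=3/4); S_0(τ)=5055/1576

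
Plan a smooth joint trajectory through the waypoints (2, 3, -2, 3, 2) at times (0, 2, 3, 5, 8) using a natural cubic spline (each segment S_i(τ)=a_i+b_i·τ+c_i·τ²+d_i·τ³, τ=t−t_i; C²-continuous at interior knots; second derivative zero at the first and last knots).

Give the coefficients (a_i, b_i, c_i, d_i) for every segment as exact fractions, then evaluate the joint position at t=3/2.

Δ: Δ0=1/2, Δ1=-5, Δ2=5/2, Δ3=-1/3
row 1: diag=6, rhs=-33; c'=1/6, d'=-11/2
row 2: denom=6−1·1/6=35/6; d'=(45−1·-11/2)/(35/6)=303/35
row 3: denom=10−2·12/35=326/35; d'=(-17−2·303/35)/(326/35)=-1201/326
back: M3=-1201/326
back: M2=303/35−12/35·-1201/326=1617/163
back: M1=-11/2−1/6·1617/163=-1166/163
M: M0=0, M1=-1166/163, M2=1617/163, M3=-1201/326, M4=0
seg 0: a=2, c=M0/2=0, d=(M1−M0)/(6·2)=-583/978, b=Δ0−h0·(2M0+M1)/6=2821/978
seg 1: a=3, c=M1/2=-583/163, d=(M2−M1)/(6·1)=2783/978, b=Δ1−h1·(2M1+M2)/6=-4175/978
seg 2: a=-2, c=M2/2=1617/326, d=(M3−M2)/(6·2)=-4435/3912, b=Δ2−h2·(2M2+M3)/6=-1411/489
seg 3: a=3, c=M3/2=-1201/652, d=(M4−M3)/(6·3)=1201/5868, b=Δ3−h3·(2M3+M4)/6=3277/978
t_q=3/2 → seg 0, τ=3/2; S=2+2821/978·τ+0·τ²+-583/978·τ³=11253/2608

  seg 0: a=2 b=2821/978 c=0 d=-583/978
  seg 1: a=3 b=-4175/978 c=-583/163 d=2783/978
  seg 2: a=-2 b=-1411/489 c=1617/326 d=-4435/3912
  seg 3: a=3 b=3277/978 c=-1201/652 d=1201/5868
S(3/2) = 11253/2608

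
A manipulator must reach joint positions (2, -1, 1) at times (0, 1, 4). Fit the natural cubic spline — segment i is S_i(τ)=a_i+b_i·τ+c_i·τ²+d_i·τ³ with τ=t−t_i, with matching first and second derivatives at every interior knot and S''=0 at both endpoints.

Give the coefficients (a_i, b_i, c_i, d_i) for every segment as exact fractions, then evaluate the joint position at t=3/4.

Δ: Δ0=-3, Δ1=2/3
row 1: diag=8, rhs=22; c'=3/8, d'=11/4
back: M1=11/4
M: M0=0, M1=11/4, M2=0
seg 0: a=2, c=M0/2=0, d=(M1−M0)/(6·1)=11/24, b=Δ0−h0·(2M0+M1)/6=-83/24
seg 1: a=-1, c=M1/2=11/8, d=(M2−M1)/(6·3)=-11/72, b=Δ1−h1·(2M1+M2)/6=-25/12
t_q=3/4 → seg 0, τ=3/4; S=2+-83/24·τ+0·τ²+11/24·τ³=-205/512

  seg 0: a=2 b=-83/24 c=0 d=11/24
  seg 1: a=-1 b=-25/12 c=11/8 d=-11/72
S(3/4) = -205/512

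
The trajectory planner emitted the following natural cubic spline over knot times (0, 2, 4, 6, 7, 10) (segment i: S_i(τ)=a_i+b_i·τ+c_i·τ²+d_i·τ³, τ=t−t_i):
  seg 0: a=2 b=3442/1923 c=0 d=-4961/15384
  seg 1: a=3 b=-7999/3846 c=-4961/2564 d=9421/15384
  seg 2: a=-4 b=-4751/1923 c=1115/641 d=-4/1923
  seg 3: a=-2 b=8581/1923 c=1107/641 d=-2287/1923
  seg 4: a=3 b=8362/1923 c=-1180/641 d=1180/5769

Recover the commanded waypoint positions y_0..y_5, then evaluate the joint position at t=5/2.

y_0=2 y_1=3 y_2=-4 y_3=-2 y_4=3 y_5=5
S(5/2) = 63707/41024

y_0 = S_0(0) = a_0 = 2
y_1 = S_1(0) = a_1 = 3
y_2 = S_2(0) = a_2 = -4
y_3 = S_3(0) = a_3 = -2
y_4 = S_4(0) = a_4 = 3
y_5 = S_4(3) = 5
t_q=5/2 is in segment 1 (τ=1/2); S_1(τ)=63707/41024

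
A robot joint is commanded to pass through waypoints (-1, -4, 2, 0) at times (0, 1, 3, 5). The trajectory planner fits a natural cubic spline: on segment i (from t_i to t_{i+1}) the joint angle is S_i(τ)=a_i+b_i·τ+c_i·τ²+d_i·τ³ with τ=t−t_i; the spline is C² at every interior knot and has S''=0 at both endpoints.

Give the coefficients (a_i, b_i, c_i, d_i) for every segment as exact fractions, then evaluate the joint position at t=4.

  seg 0: a=-1 b=-47/11 c=0 d=14/11
  seg 1: a=-4 b=-5/11 c=42/11 d=-23/22
  seg 2: a=2 b=25/11 c=-27/11 d=9/22
S(4) = 49/22

Δ: Δ0=-3, Δ1=3, Δ2=-1
row 1: diag=6, rhs=36; c'=1/3, d'=6
row 2: denom=8−2·1/3=22/3; d'=(-24−2·6)/(22/3)=-54/11
back: M2=-54/11
back: M1=6−1/3·-54/11=84/11
M: M0=0, M1=84/11, M2=-54/11, M3=0
seg 0: a=-1, c=M0/2=0, d=(M1−M0)/(6·1)=14/11, b=Δ0−h0·(2M0+M1)/6=-47/11
seg 1: a=-4, c=M1/2=42/11, d=(M2−M1)/(6·2)=-23/22, b=Δ1−h1·(2M1+M2)/6=-5/11
seg 2: a=2, c=M2/2=-27/11, d=(M3−M2)/(6·2)=9/22, b=Δ2−h2·(2M2+M3)/6=25/11
t_q=4 → seg 2, τ=1; S=2+25/11·τ+-27/11·τ²+9/22·τ³=49/22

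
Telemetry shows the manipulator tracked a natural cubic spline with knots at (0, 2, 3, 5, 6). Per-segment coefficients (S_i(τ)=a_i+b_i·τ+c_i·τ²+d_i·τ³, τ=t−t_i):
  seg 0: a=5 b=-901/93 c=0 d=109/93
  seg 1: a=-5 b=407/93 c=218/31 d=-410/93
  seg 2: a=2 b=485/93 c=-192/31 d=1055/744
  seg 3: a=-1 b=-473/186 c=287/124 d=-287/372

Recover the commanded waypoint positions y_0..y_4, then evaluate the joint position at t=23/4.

y_0=5 y_1=-5 y_2=2 y_3=-1 y_4=-2
S(23/4) = -15323/7936

y_0 = S_0(0) = a_0 = 5
y_1 = S_1(0) = a_1 = -5
y_2 = S_2(0) = a_2 = 2
y_3 = S_3(0) = a_3 = -1
y_4 = S_3(1) = -2
t_q=23/4 is in segment 3 (τ=3/4); S_3(τ)=-15323/7936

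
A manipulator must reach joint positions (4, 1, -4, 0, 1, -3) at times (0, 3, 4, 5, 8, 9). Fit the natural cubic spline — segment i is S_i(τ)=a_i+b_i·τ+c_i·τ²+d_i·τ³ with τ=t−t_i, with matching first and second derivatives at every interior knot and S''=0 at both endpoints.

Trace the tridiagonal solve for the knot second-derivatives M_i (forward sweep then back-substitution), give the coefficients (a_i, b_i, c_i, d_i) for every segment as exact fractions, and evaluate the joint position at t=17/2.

  seg 0: a=4 b=2437/1641 c=0 d=-4078/14769
  seg 1: a=1 b=-9797/1641 c=-4078/1641 d=1890/547
  seg 2: a=-4 b=-943/1641 c=12932/1641 d=-5425/1641
  seg 3: a=0 b=2882/547 c=-3343/1641 d=1930/14769
  seg 4: a=1 b=-1874/547 c=-471/547 d=157/547
S(17/2) = -3905/4376

Δ: Δ0=-1, Δ1=-5, Δ2=4, Δ3=1/3, Δ4=-4
row 1: diag=8, rhs=-24; c'=1/8, d'=-3
row 2: denom=4−1·1/8=31/8; d'=(54−1·-3)/(31/8)=456/31
row 3: denom=8−1·8/31=240/31; d'=(-22−1·456/31)/(240/31)=-569/120
row 4: denom=8−3·31/80=547/80; d'=(-26−3·-569/120)/(547/80)=-942/547
back: M4=-942/547
back: M3=-569/120−31/80·-942/547=-6686/1641
back: M2=456/31−8/31·-6686/1641=25864/1641
back: M1=-3−1/8·25864/1641=-8156/1641
M: M0=0, M1=-8156/1641, M2=25864/1641, M3=-6686/1641, M4=-942/547, M5=0
seg 0: a=4, c=M0/2=0, d=(M1−M0)/(6·3)=-4078/14769, b=Δ0−h0·(2M0+M1)/6=2437/1641
seg 1: a=1, c=M1/2=-4078/1641, d=(M2−M1)/(6·1)=1890/547, b=Δ1−h1·(2M1+M2)/6=-9797/1641
seg 2: a=-4, c=M2/2=12932/1641, d=(M3−M2)/(6·1)=-5425/1641, b=Δ2−h2·(2M2+M3)/6=-943/1641
seg 3: a=0, c=M3/2=-3343/1641, d=(M4−M3)/(6·3)=1930/14769, b=Δ3−h3·(2M3+M4)/6=2882/547
seg 4: a=1, c=M4/2=-471/547, d=(M5−M4)/(6·1)=157/547, b=Δ4−h4·(2M4+M5)/6=-1874/547
t_q=17/2 → seg 4, τ=1/2; S=1+-1874/547·τ+-471/547·τ²+157/547·τ³=-3905/4376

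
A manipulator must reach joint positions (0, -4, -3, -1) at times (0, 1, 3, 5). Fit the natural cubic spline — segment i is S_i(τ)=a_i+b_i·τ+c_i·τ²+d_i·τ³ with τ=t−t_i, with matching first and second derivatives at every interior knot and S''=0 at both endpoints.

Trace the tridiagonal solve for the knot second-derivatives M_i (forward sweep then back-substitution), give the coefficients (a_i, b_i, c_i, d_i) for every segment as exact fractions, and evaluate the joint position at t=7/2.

Δ: Δ0=-4, Δ1=1/2, Δ2=1
row 1: diag=6, rhs=27; c'=1/3, d'=9/2
row 2: denom=8−2·1/3=22/3; d'=(3−2·9/2)/(22/3)=-9/11
back: M2=-9/11
back: M1=9/2−1/3·-9/11=105/22
M: M0=0, M1=105/22, M2=-9/11, M3=0
seg 0: a=0, c=M0/2=0, d=(M1−M0)/(6·1)=35/44, b=Δ0−h0·(2M0+M1)/6=-211/44
seg 1: a=-4, c=M1/2=105/44, d=(M2−M1)/(6·2)=-41/88, b=Δ1−h1·(2M1+M2)/6=-53/22
seg 2: a=-3, c=M2/2=-9/22, d=(M3−M2)/(6·2)=3/44, b=Δ2−h2·(2M2+M3)/6=17/11
t_q=7/2 → seg 2, τ=1/2; S=-3+17/11·τ+-9/22·τ²+3/44·τ³=-817/352

  seg 0: a=0 b=-211/44 c=0 d=35/44
  seg 1: a=-4 b=-53/22 c=105/44 d=-41/88
  seg 2: a=-3 b=17/11 c=-9/22 d=3/44
S(7/2) = -817/352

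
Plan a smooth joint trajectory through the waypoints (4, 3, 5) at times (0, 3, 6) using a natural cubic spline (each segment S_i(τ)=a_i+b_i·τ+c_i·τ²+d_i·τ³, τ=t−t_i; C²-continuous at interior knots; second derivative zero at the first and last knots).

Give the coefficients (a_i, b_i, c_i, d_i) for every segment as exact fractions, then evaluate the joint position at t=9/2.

  seg 0: a=4 b=-7/12 c=0 d=1/36
  seg 1: a=3 b=1/6 c=1/4 d=-1/36
S(9/2) = 119/32

Δ: Δ0=-1/3, Δ1=2/3
row 1: diag=12, rhs=6; c'=1/4, d'=1/2
back: M1=1/2
M: M0=0, M1=1/2, M2=0
seg 0: a=4, c=M0/2=0, d=(M1−M0)/(6·3)=1/36, b=Δ0−h0·(2M0+M1)/6=-7/12
seg 1: a=3, c=M1/2=1/4, d=(M2−M1)/(6·3)=-1/36, b=Δ1−h1·(2M1+M2)/6=1/6
t_q=9/2 → seg 1, τ=3/2; S=3+1/6·τ+1/4·τ²+-1/36·τ³=119/32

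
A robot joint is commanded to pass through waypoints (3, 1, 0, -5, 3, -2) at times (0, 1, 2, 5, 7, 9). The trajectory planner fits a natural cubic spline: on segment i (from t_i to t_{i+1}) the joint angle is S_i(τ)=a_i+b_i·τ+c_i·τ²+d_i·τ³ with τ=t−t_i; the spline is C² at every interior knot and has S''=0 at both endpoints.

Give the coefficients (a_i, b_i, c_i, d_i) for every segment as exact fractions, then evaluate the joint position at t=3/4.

  seg 0: a=3 b=-14693/6204 c=0 d=2285/6204
  seg 1: a=1 b=-3919/3102 c=2285/2068 d=-5221/6204
  seg 2: a=0 b=-9791/6204 c=-734/517 d=2875/6204
  seg 3: a=-5 b=7493/3102 c=5689/2068 d=-1519/1551
  seg 4: a=3 b=5171/3102 c=-6463/2068 d=6463/12408
S(3/4) = 182533/132352

Δ: Δ0=-2, Δ1=-1, Δ2=-5/3, Δ3=4, Δ4=-5/2
row 1: diag=4, rhs=6; c'=1/4, d'=3/2
row 2: denom=8−1·1/4=31/4; d'=(-4−1·3/2)/(31/4)=-22/31
row 3: denom=10−3·12/31=274/31; d'=(34−3·-22/31)/(274/31)=560/137
row 4: denom=8−2·31/137=1034/137; d'=(-39−2·560/137)/(1034/137)=-6463/1034
back: M4=-6463/1034
back: M3=560/137−31/137·-6463/1034=5689/1034
back: M2=-22/31−12/31·5689/1034=-1468/517
back: M1=3/2−1/4·-1468/517=2285/1034
M: M0=0, M1=2285/1034, M2=-1468/517, M3=5689/1034, M4=-6463/1034, M5=0
seg 0: a=3, c=M0/2=0, d=(M1−M0)/(6·1)=2285/6204, b=Δ0−h0·(2M0+M1)/6=-14693/6204
seg 1: a=1, c=M1/2=2285/2068, d=(M2−M1)/(6·1)=-5221/6204, b=Δ1−h1·(2M1+M2)/6=-3919/3102
seg 2: a=0, c=M2/2=-734/517, d=(M3−M2)/(6·3)=2875/6204, b=Δ2−h2·(2M2+M3)/6=-9791/6204
seg 3: a=-5, c=M3/2=5689/2068, d=(M4−M3)/(6·2)=-1519/1551, b=Δ3−h3·(2M3+M4)/6=7493/3102
seg 4: a=3, c=M4/2=-6463/2068, d=(M5−M4)/(6·2)=6463/12408, b=Δ4−h4·(2M4+M5)/6=5171/3102
t_q=3/4 → seg 0, τ=3/4; S=3+-14693/6204·τ+0·τ²+2285/6204·τ³=182533/132352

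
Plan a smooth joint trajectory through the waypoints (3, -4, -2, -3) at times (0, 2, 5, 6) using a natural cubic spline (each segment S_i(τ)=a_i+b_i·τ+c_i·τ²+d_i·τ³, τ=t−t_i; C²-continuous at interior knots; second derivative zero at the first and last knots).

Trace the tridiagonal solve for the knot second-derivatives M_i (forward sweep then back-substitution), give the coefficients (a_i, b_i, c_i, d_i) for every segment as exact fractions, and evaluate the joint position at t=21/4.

Δ: Δ0=-7/2, Δ1=2/3, Δ2=-1
row 1: diag=10, rhs=25; c'=3/10, d'=5/2
row 2: denom=8−3·3/10=71/10; d'=(-10−3·5/2)/(71/10)=-175/71
back: M2=-175/71
back: M1=5/2−3/10·-175/71=230/71
M: M0=0, M1=230/71, M2=-175/71, M3=0
seg 0: a=3, c=M0/2=0, d=(M1−M0)/(6·2)=115/426, b=Δ0−h0·(2M0+M1)/6=-1951/426
seg 1: a=-4, c=M1/2=115/71, d=(M2−M1)/(6·3)=-45/142, b=Δ1−h1·(2M1+M2)/6=-571/426
seg 2: a=-2, c=M2/2=-175/142, d=(M3−M2)/(6·1)=175/426, b=Δ2−h2·(2M2+M3)/6=-38/213
t_q=21/4 → seg 2, τ=1/4; S=-2+-38/213·τ+-175/142·τ²+175/426·τ³=-19223/9088

  seg 0: a=3 b=-1951/426 c=0 d=115/426
  seg 1: a=-4 b=-571/426 c=115/71 d=-45/142
  seg 2: a=-2 b=-38/213 c=-175/142 d=175/426
S(21/4) = -19223/9088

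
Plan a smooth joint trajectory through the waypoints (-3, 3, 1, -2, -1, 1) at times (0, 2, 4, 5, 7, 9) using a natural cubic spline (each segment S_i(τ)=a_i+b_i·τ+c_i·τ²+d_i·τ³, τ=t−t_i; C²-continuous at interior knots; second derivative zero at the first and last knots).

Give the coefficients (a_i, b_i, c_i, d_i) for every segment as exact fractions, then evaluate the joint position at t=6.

  seg 0: a=-3 b=1801/468 c=0 d=-397/1872
  seg 1: a=3 b=305/234 c=-397/312 d=113/1872
  seg 2: a=1 b=-1433/468 c=-71/78 d=35/36
  seg 3: a=-2 b=-230/117 c=313/156 d=-181/468
  seg 4: a=-1 b=166/117 c=-49/156 d=49/936
S(6) = -61/26

Δ: Δ0=3, Δ1=-1, Δ2=-3, Δ3=1/2, Δ4=1
row 1: diag=8, rhs=-24; c'=1/4, d'=-3
row 2: denom=6−2·1/4=11/2; d'=(-12−2·-3)/(11/2)=-12/11
row 3: denom=6−1·2/11=64/11; d'=(21−1·-12/11)/(64/11)=243/64
row 4: denom=8−2·11/32=117/16; d'=(3−2·243/64)/(117/16)=-49/78
back: M4=-49/78
back: M3=243/64−11/32·-49/78=313/78
back: M2=-12/11−2/11·313/78=-71/39
back: M1=-3−1/4·-71/39=-397/156
M: M0=0, M1=-397/156, M2=-71/39, M3=313/78, M4=-49/78, M5=0
seg 0: a=-3, c=M0/2=0, d=(M1−M0)/(6·2)=-397/1872, b=Δ0−h0·(2M0+M1)/6=1801/468
seg 1: a=3, c=M1/2=-397/312, d=(M2−M1)/(6·2)=113/1872, b=Δ1−h1·(2M1+M2)/6=305/234
seg 2: a=1, c=M2/2=-71/78, d=(M3−M2)/(6·1)=35/36, b=Δ2−h2·(2M2+M3)/6=-1433/468
seg 3: a=-2, c=M3/2=313/156, d=(M4−M3)/(6·2)=-181/468, b=Δ3−h3·(2M3+M4)/6=-230/117
seg 4: a=-1, c=M4/2=-49/156, d=(M5−M4)/(6·2)=49/936, b=Δ4−h4·(2M4+M5)/6=166/117
t_q=6 → seg 3, τ=1; S=-2+-230/117·τ+313/156·τ²+-181/468·τ³=-61/26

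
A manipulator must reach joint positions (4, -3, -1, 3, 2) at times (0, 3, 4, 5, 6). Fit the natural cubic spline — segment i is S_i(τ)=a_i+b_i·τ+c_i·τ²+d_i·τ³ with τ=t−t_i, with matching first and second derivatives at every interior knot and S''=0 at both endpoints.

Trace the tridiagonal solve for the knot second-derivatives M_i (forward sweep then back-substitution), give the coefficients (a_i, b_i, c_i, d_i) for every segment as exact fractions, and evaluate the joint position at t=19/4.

Δ: Δ0=-7/3, Δ1=2, Δ2=4, Δ3=-1
row 1: diag=8, rhs=26; c'=1/8, d'=13/4
row 2: denom=4−1·1/8=31/8; d'=(12−1·13/4)/(31/8)=70/31
row 3: denom=4−1·8/31=116/31; d'=(-30−1·70/31)/(116/31)=-250/29
back: M3=-250/29
back: M2=70/31−8/31·-250/29=130/29
back: M1=13/4−1/8·130/29=78/29
M: M0=0, M1=78/29, M2=130/29, M3=-250/29, M4=0
seg 0: a=4, c=M0/2=0, d=(M1−M0)/(6·3)=13/87, b=Δ0−h0·(2M0+M1)/6=-320/87
seg 1: a=-3, c=M1/2=39/29, d=(M2−M1)/(6·1)=26/87, b=Δ1−h1·(2M1+M2)/6=31/87
seg 2: a=-1, c=M2/2=65/29, d=(M3−M2)/(6·1)=-190/87, b=Δ2−h2·(2M2+M3)/6=343/87
seg 3: a=3, c=M3/2=-125/29, d=(M4−M3)/(6·1)=125/87, b=Δ3−h3·(2M3+M4)/6=163/87
t_q=19/4 → seg 2, τ=3/4; S=-1+343/87·τ+65/29·τ²+-190/87·τ³=2131/928

  seg 0: a=4 b=-320/87 c=0 d=13/87
  seg 1: a=-3 b=31/87 c=39/29 d=26/87
  seg 2: a=-1 b=343/87 c=65/29 d=-190/87
  seg 3: a=3 b=163/87 c=-125/29 d=125/87
S(19/4) = 2131/928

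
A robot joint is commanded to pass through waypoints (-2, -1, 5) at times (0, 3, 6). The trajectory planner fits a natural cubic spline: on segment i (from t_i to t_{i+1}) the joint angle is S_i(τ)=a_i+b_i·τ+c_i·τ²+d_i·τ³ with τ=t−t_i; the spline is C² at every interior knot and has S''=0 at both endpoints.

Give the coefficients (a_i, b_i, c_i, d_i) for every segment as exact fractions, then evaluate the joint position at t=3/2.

Δ: Δ0=1/3, Δ1=2
row 1: diag=12, rhs=10; c'=1/4, d'=5/6
back: M1=5/6
M: M0=0, M1=5/6, M2=0
seg 0: a=-2, c=M0/2=0, d=(M1−M0)/(6·3)=5/108, b=Δ0−h0·(2M0+M1)/6=-1/12
seg 1: a=-1, c=M1/2=5/12, d=(M2−M1)/(6·3)=-5/108, b=Δ1−h1·(2M1+M2)/6=7/6
t_q=3/2 → seg 0, τ=3/2; S=-2+-1/12·τ+0·τ²+5/108·τ³=-63/32

  seg 0: a=-2 b=-1/12 c=0 d=5/108
  seg 1: a=-1 b=7/6 c=5/12 d=-5/108
S(3/2) = -63/32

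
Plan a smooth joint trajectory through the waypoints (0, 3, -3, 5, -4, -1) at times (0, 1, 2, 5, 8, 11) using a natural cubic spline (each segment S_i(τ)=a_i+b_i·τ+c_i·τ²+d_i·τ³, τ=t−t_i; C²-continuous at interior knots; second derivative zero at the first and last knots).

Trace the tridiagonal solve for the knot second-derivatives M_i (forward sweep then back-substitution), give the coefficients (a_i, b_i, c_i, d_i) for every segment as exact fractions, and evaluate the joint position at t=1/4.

Δ: Δ0=3, Δ1=-6, Δ2=8/3, Δ3=-3, Δ4=1
row 1: diag=4, rhs=-54; c'=1/4, d'=-27/2
row 2: denom=8−1·1/4=31/4; d'=(52−1·-27/2)/(31/4)=262/31
row 3: denom=12−3·12/31=336/31; d'=(-34−3·262/31)/(336/31)=-115/21
row 4: denom=12−3·31/112=1251/112; d'=(24−3·-115/21)/(1251/112)=4528/1251
back: M4=4528/1251
back: M3=-115/21−31/112·4528/1251=-8104/1251
back: M2=262/31−12/31·-8104/1251=4570/417
back: M1=-27/2−1/4·4570/417=-6772/417
M: M0=0, M1=-6772/417, M2=4570/417, M3=-8104/1251, M4=4528/1251, M5=0
seg 0: a=0, c=M0/2=0, d=(M1−M0)/(6·1)=-3386/1251, b=Δ0−h0·(2M0+M1)/6=7139/1251
seg 1: a=3, c=M1/2=-3386/417, d=(M2−M1)/(6·1)=5671/1251, b=Δ1−h1·(2M1+M2)/6=-3019/1251
seg 2: a=-3, c=M2/2=2285/417, d=(M3−M2)/(6·3)=-10907/11259, b=Δ2−h2·(2M2+M3)/6=-6322/1251
seg 3: a=5, c=M3/2=-4052/1251, d=(M4−M3)/(6·3)=6316/11259, b=Δ3−h3·(2M3+M4)/6=2087/1251
seg 4: a=-4, c=M4/2=2264/1251, d=(M5−M4)/(6·3)=-2264/11259, b=Δ4−h4·(2M4+M5)/6=-3277/1251
t_q=1/4 → seg 0, τ=1/4; S=0+7139/1251·τ+0·τ²+-3386/1251·τ³=18473/13344

  seg 0: a=0 b=7139/1251 c=0 d=-3386/1251
  seg 1: a=3 b=-3019/1251 c=-3386/417 d=5671/1251
  seg 2: a=-3 b=-6322/1251 c=2285/417 d=-10907/11259
  seg 3: a=5 b=2087/1251 c=-4052/1251 d=6316/11259
  seg 4: a=-4 b=-3277/1251 c=2264/1251 d=-2264/11259
S(1/4) = 18473/13344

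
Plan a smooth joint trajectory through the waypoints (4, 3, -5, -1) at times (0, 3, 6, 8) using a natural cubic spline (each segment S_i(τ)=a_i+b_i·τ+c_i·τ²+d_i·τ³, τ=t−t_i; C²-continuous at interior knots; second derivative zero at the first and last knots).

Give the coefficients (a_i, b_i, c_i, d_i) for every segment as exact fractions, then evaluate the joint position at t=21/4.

Δ: Δ0=-1/3, Δ1=-8/3, Δ2=2
row 1: diag=12, rhs=-14; c'=1/4, d'=-7/6
row 2: denom=10−3·1/4=37/4; d'=(28−3·-7/6)/(37/4)=126/37
back: M2=126/37
back: M1=-7/6−1/4·126/37=-224/111
M: M0=0, M1=-224/111, M2=126/37, M3=0
seg 0: a=4, c=M0/2=0, d=(M1−M0)/(6·3)=-112/999, b=Δ0−h0·(2M0+M1)/6=25/37
seg 1: a=3, c=M1/2=-112/111, d=(M2−M1)/(6·3)=301/999, b=Δ1−h1·(2M1+M2)/6=-87/37
seg 2: a=-5, c=M2/2=63/37, d=(M3−M2)/(6·2)=-21/74, b=Δ2−h2·(2M2+M3)/6=-10/37
t_q=21/4 → seg 1, τ=9/4; S=3+-87/37·τ+-112/111·τ²+301/999·τ³=-9393/2368

  seg 0: a=4 b=25/37 c=0 d=-112/999
  seg 1: a=3 b=-87/37 c=-112/111 d=301/999
  seg 2: a=-5 b=-10/37 c=63/37 d=-21/74
S(21/4) = -9393/2368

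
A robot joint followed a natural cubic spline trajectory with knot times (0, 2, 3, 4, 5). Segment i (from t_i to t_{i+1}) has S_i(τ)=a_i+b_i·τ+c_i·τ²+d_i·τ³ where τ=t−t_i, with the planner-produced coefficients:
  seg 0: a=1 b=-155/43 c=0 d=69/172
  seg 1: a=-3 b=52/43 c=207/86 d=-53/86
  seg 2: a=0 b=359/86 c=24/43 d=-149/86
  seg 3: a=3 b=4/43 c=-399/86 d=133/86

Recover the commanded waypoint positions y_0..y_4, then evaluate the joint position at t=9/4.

y_0 = S_0(0) = a_0 = 1
y_1 = S_1(0) = a_1 = -3
y_2 = S_2(0) = a_2 = 0
y_3 = S_3(0) = a_3 = 3
y_4 = S_3(1) = 0
t_q=9/4 is in segment 1 (τ=1/4); S_1(τ)=-14073/5504

y_0=1 y_1=-3 y_2=0 y_3=3 y_4=0
S(9/4) = -14073/5504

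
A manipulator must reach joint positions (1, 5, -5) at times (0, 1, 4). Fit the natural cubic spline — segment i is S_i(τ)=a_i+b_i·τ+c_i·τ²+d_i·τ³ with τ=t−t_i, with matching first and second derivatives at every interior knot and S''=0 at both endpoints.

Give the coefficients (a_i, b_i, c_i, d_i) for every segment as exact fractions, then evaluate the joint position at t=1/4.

Δ: Δ0=4, Δ1=-10/3
row 1: diag=8, rhs=-44; c'=3/8, d'=-11/2
back: M1=-11/2
M: M0=0, M1=-11/2, M2=0
seg 0: a=1, c=M0/2=0, d=(M1−M0)/(6·1)=-11/12, b=Δ0−h0·(2M0+M1)/6=59/12
seg 1: a=5, c=M1/2=-11/4, d=(M2−M1)/(6·3)=11/36, b=Δ1−h1·(2M1+M2)/6=13/6
t_q=1/4 → seg 0, τ=1/4; S=1+59/12·τ+0·τ²+-11/12·τ³=567/256

  seg 0: a=1 b=59/12 c=0 d=-11/12
  seg 1: a=5 b=13/6 c=-11/4 d=11/36
S(1/4) = 567/256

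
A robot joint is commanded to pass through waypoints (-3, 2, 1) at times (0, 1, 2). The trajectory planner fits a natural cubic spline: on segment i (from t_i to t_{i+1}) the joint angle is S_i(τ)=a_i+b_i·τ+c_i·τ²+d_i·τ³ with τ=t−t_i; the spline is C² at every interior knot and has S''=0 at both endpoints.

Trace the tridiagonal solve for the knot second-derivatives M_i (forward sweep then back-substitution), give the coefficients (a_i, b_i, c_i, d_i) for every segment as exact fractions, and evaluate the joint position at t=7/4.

Δ: Δ0=5, Δ1=-1
row 1: diag=4, rhs=-36; c'=1/4, d'=-9
back: M1=-9
M: M0=0, M1=-9, M2=0
seg 0: a=-3, c=M0/2=0, d=(M1−M0)/(6·1)=-3/2, b=Δ0−h0·(2M0+M1)/6=13/2
seg 1: a=2, c=M1/2=-9/2, d=(M2−M1)/(6·1)=3/2, b=Δ1−h1·(2M1+M2)/6=2
t_q=7/4 → seg 1, τ=3/4; S=2+2·τ+-9/2·τ²+3/2·τ³=205/128

  seg 0: a=-3 b=13/2 c=0 d=-3/2
  seg 1: a=2 b=2 c=-9/2 d=3/2
S(7/4) = 205/128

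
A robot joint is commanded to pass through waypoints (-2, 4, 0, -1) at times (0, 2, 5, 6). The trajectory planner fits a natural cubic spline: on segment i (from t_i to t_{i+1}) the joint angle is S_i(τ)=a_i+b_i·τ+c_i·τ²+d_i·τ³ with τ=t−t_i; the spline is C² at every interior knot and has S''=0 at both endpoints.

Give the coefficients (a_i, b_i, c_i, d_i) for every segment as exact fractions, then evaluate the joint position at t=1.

  seg 0: a=-2 b=853/213 c=0 d=-107/426
  seg 1: a=4 b=211/213 c=-107/71 d=52/213
  seg 2: a=0 b=-311/213 c=49/71 d=-49/213
S(1) = 249/142

Δ: Δ0=3, Δ1=-4/3, Δ2=-1
row 1: diag=10, rhs=-26; c'=3/10, d'=-13/5
row 2: denom=8−3·3/10=71/10; d'=(2−3·-13/5)/(71/10)=98/71
back: M2=98/71
back: M1=-13/5−3/10·98/71=-214/71
M: M0=0, M1=-214/71, M2=98/71, M3=0
seg 0: a=-2, c=M0/2=0, d=(M1−M0)/(6·2)=-107/426, b=Δ0−h0·(2M0+M1)/6=853/213
seg 1: a=4, c=M1/2=-107/71, d=(M2−M1)/(6·3)=52/213, b=Δ1−h1·(2M1+M2)/6=211/213
seg 2: a=0, c=M2/2=49/71, d=(M3−M2)/(6·1)=-49/213, b=Δ2−h2·(2M2+M3)/6=-311/213
t_q=1 → seg 0, τ=1; S=-2+853/213·τ+0·τ²+-107/426·τ³=249/142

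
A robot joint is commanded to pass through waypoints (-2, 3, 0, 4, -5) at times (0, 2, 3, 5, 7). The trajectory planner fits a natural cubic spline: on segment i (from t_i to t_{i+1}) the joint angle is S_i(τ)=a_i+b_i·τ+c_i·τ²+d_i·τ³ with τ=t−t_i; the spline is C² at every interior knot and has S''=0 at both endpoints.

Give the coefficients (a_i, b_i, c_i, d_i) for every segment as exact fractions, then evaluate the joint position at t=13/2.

  seg 0: a=-2 b=615/128 c=0 d=-295/512
  seg 1: a=3 b=-135/64 c=-885/256 d=657/256
  seg 2: a=0 b=-339/256 c=543/128 d=-1321/1024
  seg 3: a=4 b=21/128 c=-1791/512 d=597/1024
S(13/2) = -13573/8192

Δ: Δ0=5/2, Δ1=-3, Δ2=2, Δ3=-9/2
row 1: diag=6, rhs=-33; c'=1/6, d'=-11/2
row 2: denom=6−1·1/6=35/6; d'=(30−1·-11/2)/(35/6)=213/35
row 3: denom=8−2·12/35=256/35; d'=(-39−2·213/35)/(256/35)=-1791/256
back: M3=-1791/256
back: M2=213/35−12/35·-1791/256=543/64
back: M1=-11/2−1/6·543/64=-885/128
M: M0=0, M1=-885/128, M2=543/64, M3=-1791/256, M4=0
seg 0: a=-2, c=M0/2=0, d=(M1−M0)/(6·2)=-295/512, b=Δ0−h0·(2M0+M1)/6=615/128
seg 1: a=3, c=M1/2=-885/256, d=(M2−M1)/(6·1)=657/256, b=Δ1−h1·(2M1+M2)/6=-135/64
seg 2: a=0, c=M2/2=543/128, d=(M3−M2)/(6·2)=-1321/1024, b=Δ2−h2·(2M2+M3)/6=-339/256
seg 3: a=4, c=M3/2=-1791/512, d=(M4−M3)/(6·2)=597/1024, b=Δ3−h3·(2M3+M4)/6=21/128
t_q=13/2 → seg 3, τ=3/2; S=4+21/128·τ+-1791/512·τ²+597/1024·τ³=-13573/8192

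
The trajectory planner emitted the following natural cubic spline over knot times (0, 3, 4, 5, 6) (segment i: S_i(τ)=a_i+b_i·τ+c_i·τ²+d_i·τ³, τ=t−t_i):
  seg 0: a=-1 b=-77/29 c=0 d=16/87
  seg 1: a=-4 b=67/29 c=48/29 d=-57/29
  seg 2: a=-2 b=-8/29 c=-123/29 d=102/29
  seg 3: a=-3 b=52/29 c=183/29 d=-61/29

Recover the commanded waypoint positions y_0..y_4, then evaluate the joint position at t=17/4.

y_0 = S_0(0) = a_0 = -1
y_1 = S_1(0) = a_1 = -4
y_2 = S_2(0) = a_2 = -2
y_3 = S_3(0) = a_3 = -3
y_4 = S_3(1) = 3
t_q=17/4 is in segment 2 (τ=1/4); S_2(τ)=-2115/928

y_0=-1 y_1=-4 y_2=-2 y_3=-3 y_4=3
S(17/4) = -2115/928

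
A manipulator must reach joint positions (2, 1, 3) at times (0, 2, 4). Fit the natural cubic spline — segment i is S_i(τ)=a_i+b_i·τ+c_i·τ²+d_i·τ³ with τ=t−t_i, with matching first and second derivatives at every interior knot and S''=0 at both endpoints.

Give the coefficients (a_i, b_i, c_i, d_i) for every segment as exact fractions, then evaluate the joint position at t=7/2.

Δ: Δ0=-1/2, Δ1=1
row 1: diag=8, rhs=9; c'=1/4, d'=9/8
back: M1=9/8
M: M0=0, M1=9/8, M2=0
seg 0: a=2, c=M0/2=0, d=(M1−M0)/(6·2)=3/32, b=Δ0−h0·(2M0+M1)/6=-7/8
seg 1: a=1, c=M1/2=9/16, d=(M2−M1)/(6·2)=-3/32, b=Δ1−h1·(2M1+M2)/6=1/4
t_q=7/2 → seg 1, τ=3/2; S=1+1/4·τ+9/16·τ²+-3/32·τ³=595/256

  seg 0: a=2 b=-7/8 c=0 d=3/32
  seg 1: a=1 b=1/4 c=9/16 d=-3/32
S(7/2) = 595/256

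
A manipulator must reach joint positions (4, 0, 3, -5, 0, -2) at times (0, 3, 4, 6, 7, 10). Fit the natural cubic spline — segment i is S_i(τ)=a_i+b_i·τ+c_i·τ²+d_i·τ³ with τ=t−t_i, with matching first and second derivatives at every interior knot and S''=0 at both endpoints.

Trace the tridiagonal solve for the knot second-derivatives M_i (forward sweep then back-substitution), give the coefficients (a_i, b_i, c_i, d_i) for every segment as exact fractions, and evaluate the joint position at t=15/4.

Δ: Δ0=-4/3, Δ1=3, Δ2=-4, Δ3=5, Δ4=-2/3
row 1: diag=8, rhs=26; c'=1/8, d'=13/4
row 2: denom=6−1·1/8=47/8; d'=(-42−1·13/4)/(47/8)=-362/47
row 3: denom=6−2·16/47=250/47; d'=(54−2·-362/47)/(250/47)=1631/125
row 4: denom=8−1·47/250=1953/250; d'=(-34−1·1631/125)/(1953/250)=-11762/1953
back: M4=-11762/1953
back: M3=1631/125−47/250·-11762/1953=27694/1953
back: M2=-362/47−16/47·27694/1953=-24470/1953
back: M1=13/4−1/8·-24470/1953=9406/1953
M: M0=0, M1=9406/1953, M2=-24470/1953, M3=27694/1953, M4=-11762/1953, M5=0
seg 0: a=4, c=M0/2=0, d=(M1−M0)/(6·3)=4703/17577, b=Δ0−h0·(2M0+M1)/6=-7307/1953
seg 1: a=0, c=M1/2=4703/1953, d=(M2−M1)/(6·1)=-1882/651, b=Δ1−h1·(2M1+M2)/6=6802/1953
seg 2: a=3, c=M2/2=-12235/1953, d=(M3−M2)/(6·2)=69/31, b=Δ2−h2·(2M2+M3)/6=-730/1953
seg 3: a=-5, c=M3/2=13847/1953, d=(M4−M3)/(6·1)=-2192/651, b=Δ3−h3·(2M3+M4)/6=2494/1953
seg 4: a=0, c=M4/2=-5881/1953, d=(M5−M4)/(6·3)=5881/17577, b=Δ4−h4·(2M4+M5)/6=10460/1953
t_q=15/4 → seg 1, τ=3/4; S=0+6802/1953·τ+4703/1953·τ²+-1882/651·τ³=57227/20832

  seg 0: a=4 b=-7307/1953 c=0 d=4703/17577
  seg 1: a=0 b=6802/1953 c=4703/1953 d=-1882/651
  seg 2: a=3 b=-730/1953 c=-12235/1953 d=69/31
  seg 3: a=-5 b=2494/1953 c=13847/1953 d=-2192/651
  seg 4: a=0 b=10460/1953 c=-5881/1953 d=5881/17577
S(15/4) = 57227/20832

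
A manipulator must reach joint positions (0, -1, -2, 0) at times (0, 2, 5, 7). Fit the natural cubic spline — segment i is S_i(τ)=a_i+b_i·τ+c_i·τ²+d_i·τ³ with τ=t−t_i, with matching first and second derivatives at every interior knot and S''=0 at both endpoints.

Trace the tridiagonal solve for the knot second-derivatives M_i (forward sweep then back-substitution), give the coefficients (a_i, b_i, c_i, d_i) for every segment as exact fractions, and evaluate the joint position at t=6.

  seg 0: a=0 b=-35/78 c=0 d=-1/78
  seg 1: a=-1 b=-47/78 c=-1/13 d=1/18
  seg 2: a=-2 b=17/39 c=11/26 d=-11/156
S(6) = -63/52

Δ: Δ0=-1/2, Δ1=-1/3, Δ2=1
row 1: diag=10, rhs=1; c'=3/10, d'=1/10
row 2: denom=10−3·3/10=91/10; d'=(8−3·1/10)/(91/10)=11/13
back: M2=11/13
back: M1=1/10−3/10·11/13=-2/13
M: M0=0, M1=-2/13, M2=11/13, M3=0
seg 0: a=0, c=M0/2=0, d=(M1−M0)/(6·2)=-1/78, b=Δ0−h0·(2M0+M1)/6=-35/78
seg 1: a=-1, c=M1/2=-1/13, d=(M2−M1)/(6·3)=1/18, b=Δ1−h1·(2M1+M2)/6=-47/78
seg 2: a=-2, c=M2/2=11/26, d=(M3−M2)/(6·2)=-11/156, b=Δ2−h2·(2M2+M3)/6=17/39
t_q=6 → seg 2, τ=1; S=-2+17/39·τ+11/26·τ²+-11/156·τ³=-63/52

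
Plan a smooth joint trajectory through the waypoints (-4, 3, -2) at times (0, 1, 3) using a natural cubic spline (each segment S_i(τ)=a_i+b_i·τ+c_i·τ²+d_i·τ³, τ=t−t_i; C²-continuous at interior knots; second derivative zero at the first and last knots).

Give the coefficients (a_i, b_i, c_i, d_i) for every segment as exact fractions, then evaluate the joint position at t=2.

Δ: Δ0=7, Δ1=-5/2
row 1: diag=6, rhs=-57; c'=1/3, d'=-19/2
back: M1=-19/2
M: M0=0, M1=-19/2, M2=0
seg 0: a=-4, c=M0/2=0, d=(M1−M0)/(6·1)=-19/12, b=Δ0−h0·(2M0+M1)/6=103/12
seg 1: a=3, c=M1/2=-19/4, d=(M2−M1)/(6·2)=19/24, b=Δ1−h1·(2M1+M2)/6=23/6
t_q=2 → seg 1, τ=1; S=3+23/6·τ+-19/4·τ²+19/24·τ³=23/8

  seg 0: a=-4 b=103/12 c=0 d=-19/12
  seg 1: a=3 b=23/6 c=-19/4 d=19/24
S(2) = 23/8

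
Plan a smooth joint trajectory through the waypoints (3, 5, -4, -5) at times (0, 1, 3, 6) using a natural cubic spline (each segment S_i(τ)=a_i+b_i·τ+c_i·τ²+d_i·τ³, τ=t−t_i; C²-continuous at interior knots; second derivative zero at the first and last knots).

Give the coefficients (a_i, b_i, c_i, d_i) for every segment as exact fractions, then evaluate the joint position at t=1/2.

Δ: Δ0=2, Δ1=-9/2, Δ2=-1/3
row 1: diag=6, rhs=-39; c'=1/3, d'=-13/2
row 2: denom=10−2·1/3=28/3; d'=(25−2·-13/2)/(28/3)=57/14
back: M2=57/14
back: M1=-13/2−1/3·57/14=-55/7
M: M0=0, M1=-55/7, M2=57/14, M3=0
seg 0: a=3, c=M0/2=0, d=(M1−M0)/(6·1)=-55/42, b=Δ0−h0·(2M0+M1)/6=139/42
seg 1: a=5, c=M1/2=-55/14, d=(M2−M1)/(6·2)=167/168, b=Δ1−h1·(2M1+M2)/6=-13/21
seg 2: a=-4, c=M2/2=57/28, d=(M3−M2)/(6·3)=-19/84, b=Δ2−h2·(2M2+M3)/6=-185/42
t_q=1/2 → seg 0, τ=1/2; S=3+139/42·τ+0·τ²+-55/42·τ³=503/112

  seg 0: a=3 b=139/42 c=0 d=-55/42
  seg 1: a=5 b=-13/21 c=-55/14 d=167/168
  seg 2: a=-4 b=-185/42 c=57/28 d=-19/84
S(1/2) = 503/112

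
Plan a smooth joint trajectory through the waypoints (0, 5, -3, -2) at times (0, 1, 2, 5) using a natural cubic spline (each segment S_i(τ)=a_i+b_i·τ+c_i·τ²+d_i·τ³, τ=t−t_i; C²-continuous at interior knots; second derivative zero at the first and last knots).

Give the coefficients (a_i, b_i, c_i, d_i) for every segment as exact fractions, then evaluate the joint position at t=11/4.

  seg 0: a=0 b=802/93 c=0 d=-337/93
  seg 1: a=5 b=-209/93 c=-337/31 d=476/93
  seg 2: a=-3 b=-803/93 c=139/31 d=-139/279
S(11/4) = -14213/1984

Δ: Δ0=5, Δ1=-8, Δ2=1/3
row 1: diag=4, rhs=-78; c'=1/4, d'=-39/2
row 2: denom=8−1·1/4=31/4; d'=(50−1·-39/2)/(31/4)=278/31
back: M2=278/31
back: M1=-39/2−1/4·278/31=-674/31
M: M0=0, M1=-674/31, M2=278/31, M3=0
seg 0: a=0, c=M0/2=0, d=(M1−M0)/(6·1)=-337/93, b=Δ0−h0·(2M0+M1)/6=802/93
seg 1: a=5, c=M1/2=-337/31, d=(M2−M1)/(6·1)=476/93, b=Δ1−h1·(2M1+M2)/6=-209/93
seg 2: a=-3, c=M2/2=139/31, d=(M3−M2)/(6·3)=-139/279, b=Δ2−h2·(2M2+M3)/6=-803/93
t_q=11/4 → seg 2, τ=3/4; S=-3+-803/93·τ+139/31·τ²+-139/279·τ³=-14213/1984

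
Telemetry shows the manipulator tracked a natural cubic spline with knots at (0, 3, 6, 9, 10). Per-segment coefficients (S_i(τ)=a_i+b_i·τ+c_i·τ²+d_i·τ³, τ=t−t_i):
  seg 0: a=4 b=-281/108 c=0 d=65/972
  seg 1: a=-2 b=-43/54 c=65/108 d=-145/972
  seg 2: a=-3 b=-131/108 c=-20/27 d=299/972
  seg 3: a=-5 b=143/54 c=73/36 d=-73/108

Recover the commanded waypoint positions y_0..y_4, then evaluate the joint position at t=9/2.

y_0=4 y_1=-2 y_2=-3 y_3=-5 y_4=-1
S(9/2) = -75/32

y_0 = S_0(0) = a_0 = 4
y_1 = S_1(0) = a_1 = -2
y_2 = S_2(0) = a_2 = -3
y_3 = S_3(0) = a_3 = -5
y_4 = S_3(1) = -1
t_q=9/2 is in segment 1 (τ=3/2); S_1(τ)=-75/32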